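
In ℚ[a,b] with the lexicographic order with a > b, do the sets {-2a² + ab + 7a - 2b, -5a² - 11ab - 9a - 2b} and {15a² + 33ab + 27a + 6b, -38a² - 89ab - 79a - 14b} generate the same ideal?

Since reduced Gröbner bases are canonical representatives of ideals under a given ordering, it suffices to compute and compare them.
Buchberger on the first generating set:
f_1 = -2a² + ab + 7a - 2b, LT = a².
f_2 = -5a² - 11ab - 9a - 2b, LT = a².

S(f_1,f_2): lcm = a². S = -27/10ab - 53/10a + ⅗b.
  leading term ab: no divisor's leading term divides it; move -27/10ab to the remainder.
  leading term a: no divisor's leading term divides it; move -53/10a to the remainder.
  leading term b: no divisor's leading term divides it; move ⅗b to the remainder.
  remainder -27/10ab - 53/10a + ⅗b ≠ 0; add g_3 = -27/10ab - 53/10a + ⅗b to the basis.

S(f_1,g_3): lcm = a²b. S = -53/27a² - ½ab² - 59/18ab + b².
  leading term a²: subtract (53/54)·f_1 from -53/27a² - ½ab² - 59/18ab + b² → -½ab² - 115/27ab - 371/54a + b² + 53/27b
  leading term ab²: subtract (5/27b)·g_3 from -½ab² - 115/27ab - 371/54a + b² + 53/27b → -59/18ab - 371/54a + 8/9b² + 53/27b
  leading term ab: subtract (295/243)·g_3 from -59/18ab - 371/54a + 8/9b² + 53/27b → -106/243a + 8/9b² + 100/81b
  leading term a: no divisor's leading term divides it; move -106/243a to the remainder.
  leading term b²: no divisor's leading term divides it; move 8/9b² to the remainder.
  leading term b: no divisor's leading term divides it; move 100/81b to the remainder.
  remainder -106/243a + 8/9b² + 100/81b ≠ 0; add g_4 = -106/243a + 8/9b² + 100/81b to the basis.

S(g_3,g_4): lcm = ab. S = 53/27a + 108/53b³ + 150/53b² - 2/9b.
  leading term a: subtract (-9/2)·g_4 from 53/27a + 108/53b³ + 150/53b² - 2/9b → 108/53b³ + 362/53b² + 16/3b
  leading term b³: no divisor's leading term divides it; move 108/53b³ to the remainder.
  leading term b²: no divisor's leading term divides it; move 362/53b² to the remainder.
  leading term b: no divisor's leading term divides it; move 16/3b to the remainder.
  remainder 108/53b³ + 362/53b² + 16/3b ≠ 0; add g_5 = 108/53b³ + 362/53b² + 16/3b to the basis.

The other S-polynomials (S(f_2,g_3), S(f_1,g_4), S(f_2,g_4), S(f_1,g_5), S(f_2,g_5), S(g_3,g_5), S(g_4,g_5)) all reduce to 0 modulo the current basis, so we have a Gröbner basis.
Inter-reduce: drop elements whose leading term is divisible by another's, tail-reduce, and make monic.
Reduced Gröbner basis: {a - 108/53b² - 150/53b, b³ + 181/54b² + 212/81b}.

Buchberger on the second generating set:
h_1 = 15a² + 33ab + 27a + 6b, LT = a².
h_2 = -38a² - 89ab - 79a - 14b, LT = a².

S(h_1,h_2): lcm = a². S = -27/190ab - 53/190a + 3/95b.
  leading term ab: no divisor's leading term divides it; move -27/190ab to the remainder.
  leading term a: no divisor's leading term divides it; move -53/190a to the remainder.
  leading term b: no divisor's leading term divides it; move 3/95b to the remainder.
  remainder -27/190ab - 53/190a + 3/95b ≠ 0; add k_3 = -27/190ab - 53/190a + 3/95b to the basis.

S(h_1,k_3): lcm = a²b. S = -53/27a² + 11/5ab² + 91/45ab + ⅖b².
  leading term a²: subtract (-53/405)·h_1 from -53/27a² + 11/5ab² + 91/45ab + ⅖b² → 11/5ab² + 856/135ab + 53/15a + ⅖b² + 106/135b
  leading term ab²: subtract (-418/27b)·k_3 from 11/5ab² + 856/135ab + 53/15a + ⅖b² + 106/135b → 91/45ab + 53/15a + 8/9b² + 106/135b
  leading term ab: subtract (-3458/243)·k_3 from 91/45ab + 53/15a + 8/9b² + 106/135b → -106/243a + 8/9b² + 100/81b
  leading term a: no divisor's leading term divides it; move -106/243a to the remainder.
  leading term b²: no divisor's leading term divides it; move 8/9b² to the remainder.
  leading term b: no divisor's leading term divides it; move 100/81b to the remainder.
  remainder -106/243a + 8/9b² + 100/81b ≠ 0; add k_4 = -106/243a + 8/9b² + 100/81b to the basis.

S(k_3,k_4): lcm = ab. S = 53/27a + 108/53b³ + 150/53b² - 2/9b.
  leading term a: subtract (-9/2)·k_4 from 53/27a + 108/53b³ + 150/53b² - 2/9b → 108/53b³ + 362/53b² + 16/3b
  leading term b³: no divisor's leading term divides it; move 108/53b³ to the remainder.
  leading term b²: no divisor's leading term divides it; move 362/53b² to the remainder.
  leading term b: no divisor's leading term divides it; move 16/3b to the remainder.
  remainder 108/53b³ + 362/53b² + 16/3b ≠ 0; add k_5 = 108/53b³ + 362/53b² + 16/3b to the basis.

The other S-polynomials (S(h_2,k_3), S(h_1,k_4), S(h_2,k_4), S(h_1,k_5), S(h_2,k_5), S(k_3,k_5), S(k_4,k_5)) all reduce to 0 modulo the current basis, so we have a Gröbner basis.
Inter-reduce: drop elements whose leading term is divisible by another's, tail-reduce, and make monic.
Reduced Gröbner basis: {a - 108/53b² - 150/53b, b³ + 181/54b² + 212/81b}.

These coincide, so the ideals are equal.
The same test decides containment: I ⊆ J iff every generator of I reduces to 0 modulo a Gröbner basis of J.

Yes, the ideals are equal.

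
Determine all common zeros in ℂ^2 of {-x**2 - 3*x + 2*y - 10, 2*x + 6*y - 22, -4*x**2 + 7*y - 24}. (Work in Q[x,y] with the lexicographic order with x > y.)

{(-1, 4)}

Compute a lex Gröbner basis by Buchberger's algorithm.
f_1 = -x**2 - 3*x + 2*y - 10, LT = x**2.
f_2 = 2*x + 6*y - 22, LT = x.
f_3 = -4*x**2 + 7*y - 24, LT = x**2.

S(f_1,f_2): lcm = x**2. S = -3*x*y + 14*x - 2*y + 10.
  leading term x*y: subtract (-3/2*y)·f_2 from -3*x*y + 14*x - 2*y + 10 → 14*x + 9*y**2 - 35*y + 10
  leading term x: subtract (7)·f_2 from 14*x + 9*y**2 - 35*y + 10 → 9*y**2 - 77*y + 164
  leading term y**2: no divisor's leading term divides it; move 9*y**2 to the remainder.
  leading term y: no divisor's leading term divides it; move -77*y to the remainder.
  leading term 1: no divisor's leading term divides it; move 164 to the remainder.
  remainder 9*y**2 - 77*y + 164 ≠ 0; add h_4 = 9*y**2 - 77*y + 164 to the basis.

S(f_1,f_3): lcm = x**2. S = 3*x - 1/4*y + 4.
  leading term x: subtract (3/2)·f_2 from 3*x - 1/4*y + 4 → -37/4*y + 37
  leading term y: no divisor's leading term divides it; move -37/4*y to the remainder.
  leading term 1: no divisor's leading term divides it; move 37 to the remainder.
  remainder -37/4*y + 37 ≠ 0; add h_5 = -37/4*y + 37 to the basis.

S(f_2,f_3): lcm = x**2. S = 3*x*y - 11*x + 7/4*y - 6.
  leading term x*y: subtract (3/2*y)·f_2 from 3*x*y - 11*x + 7/4*y - 6 → -11*x - 9*y**2 + 139/4*y - 6
  leading term x: subtract (-11/2)·f_2 from -11*x - 9*y**2 + 139/4*y - 6 → -9*y**2 + 271/4*y - 127
  leading term y**2: subtract (-1)·h_4 from -9*y**2 + 271/4*y - 127 → -37/4*y + 37
  leading term y: subtract (1)·h_5 from -37/4*y + 37 → 0
  remainder 0.

S(f_1,h_4): leading monomials are coprime, so the S-polynomial reduces to 0 (Buchberger's first criterion).
S(f_2,h_4): leading monomials are coprime, so the S-polynomial reduces to 0 (Buchberger's first criterion).
S(f_3,h_4): leading monomials are coprime, so the S-polynomial reduces to 0 (Buchberger's first criterion).
S(f_1,h_5): leading monomials are coprime, so the S-polynomial reduces to 0 (Buchberger's first criterion).
S(f_2,h_5): leading monomials are coprime, so the S-polynomial reduces to 0 (Buchberger's first criterion).
S(f_3,h_5): leading monomials are coprime, so the S-polynomial reduces to 0 (Buchberger's first criterion).
S(h_4,h_5): lcm = y**2. S = -41/9*y + 164/9.
  leading term y: subtract (164/333)·h_5 from -41/9*y + 164/9 → 0
  remainder 0.

Every S-polynomial of the final basis reduces to 0, so we have a Gröbner basis.
Inter-reduce: drop elements whose leading term is divisible by another's, tail-reduce, and make monic.
Reduced Gröbner basis: {x + 1, y - 4}.

Elimination: the polynomial y - 4 lies in the elimination ideal for y, so y ∈ {4}. For each such y, the remaining basis elements (now univariate) give the rest of the solution.
  y = 4: the earlier basis element becomes x + 1 = 0, giving x = -1 — point (-1, 4).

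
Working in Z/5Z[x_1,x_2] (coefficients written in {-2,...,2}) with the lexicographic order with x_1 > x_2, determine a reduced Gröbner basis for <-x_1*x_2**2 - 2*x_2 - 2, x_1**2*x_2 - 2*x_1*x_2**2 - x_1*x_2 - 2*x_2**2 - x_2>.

G = {x_1 - x_2**4 - x_2**2 + 1, x_2**5 + x_2**4 + 2*x_2**3 + 2*x_2**2 + x_2 - 2}

This is the nonlinear analogue of row-reducing a linear system.

f_1 = -x_1*x_2**2 - 2*x_2 - 2, LT = x_1*x_2**2.
f_2 = x_1**2*x_2 - 2*x_1*x_2**2 - x_1*x_2 - 2*x_2**2 - x_2, LT = x_1**2*x_2.

S(f_1,f_2): lcm = x_1**2*x_2**2. S = 2*x_1*x_2**3 + x_1*x_2**2 + 2*x_1*x_2 + 2*x_1 + 2*x_2**3 + x_2**2.
  leading term x_1*x_2**3: subtract (-2*x_2)·f_1 from 2*x_1*x_2**3 + x_1*x_2**2 + 2*x_1*x_2 + 2*x_1 + 2*x_2**3 + x_2**2 → x_1*x_2**2 + 2*x_1*x_2 + 2*x_1 + 2*x_2**3 + 2*x_2**2 + x_2
  leading term x_1*x_2**2: subtract (-1)·f_1 from x_1*x_2**2 + 2*x_1*x_2 + 2*x_1 + 2*x_2**3 + 2*x_2**2 + x_2 → 2*x_1*x_2 + 2*x_1 + 2*x_2**3 + 2*x_2**2 - x_2 - 2
  leading term x_1*x_2: no divisor's leading term divides it; move 2*x_1*x_2 to the remainder.
  leading term x_1: no divisor's leading term divides it; move 2*x_1 to the remainder.
  leading term x_2**3: no divisor's leading term divides it; move 2*x_2**3 to the remainder.
  leading term x_2**2: no divisor's leading term divides it; move 2*x_2**2 to the remainder.
  leading term x_2: no divisor's leading term divides it; move -x_2 to the remainder.
  leading term 1: no divisor's leading term divides it; move -2 to the remainder.
  remainder 2*x_1*x_2 + 2*x_1 + 2*x_2**3 + 2*x_2**2 - x_2 - 2 ≠ 0; add g_3 = 2*x_1*x_2 + 2*x_1 + 2*x_2**3 + 2*x_2**2 - x_2 - 2 to the basis.

S(f_1,g_3): lcm = x_1*x_2**2. S = -x_1*x_2 - x_2**4 - x_2**3 - 2*x_2**2 - 2*x_2 + 2.
  leading term x_1*x_2: subtract (2)·g_3 from -x_1*x_2 - x_2**4 - x_2**3 - 2*x_2**2 - 2*x_2 + 2 → x_1 - x_2**4 - x_2**2 + 1
  leading term x_1: no divisor's leading term divides it; move x_1 to the remainder.
  leading term x_2**4: no divisor's leading term divides it; move -x_2**4 to the remainder.
  leading term x_2**2: no divisor's leading term divides it; move -x_2**2 to the remainder.
  leading term 1: no divisor's leading term divides it; move 1 to the remainder.
  remainder x_1 - x_2**4 - x_2**2 + 1 ≠ 0; add g_4 = x_1 - x_2**4 - x_2**2 + 1 to the basis.

S(f_1,g_4): lcm = x_1*x_2**2. S = x_2**6 + x_2**4 - x_2**2 + 2*x_2 + 2.
  leading term x_2**6: no divisor's leading term divides it; move x_2**6 to the remainder.
  leading term x_2**4: no divisor's leading term divides it; move x_2**4 to the remainder.
  leading term x_2**2: no divisor's leading term divides it; move -x_2**2 to the remainder.
  leading term x_2: no divisor's leading term divides it; move 2*x_2 to the remainder.
  leading term 1: no divisor's leading term divides it; move 2 to the remainder.
  remainder x_2**6 + x_2**4 - x_2**2 + 2*x_2 + 2 ≠ 0; add g_5 = x_2**6 + x_2**4 - x_2**2 + 2*x_2 + 2 to the basis.

S(g_3,g_4): lcm = x_1*x_2. S = x_1 + x_2**5 + 2*x_2**3 + x_2**2 + x_2 - 1.
  leading term x_1: subtract (1)·g_4 from x_1 + x_2**5 + 2*x_2**3 + x_2**2 + x_2 - 1 → x_2**5 + x_2**4 + 2*x_2**3 + 2*x_2**2 + x_2 - 2
  leading term x_2**5: no divisor's leading term divides it; move x_2**5 to the remainder.
  leading term x_2**4: no divisor's leading term divides it; move x_2**4 to the remainder.
  leading term x_2**3: no divisor's leading term divides it; move 2*x_2**3 to the remainder.
  leading term x_2**2: no divisor's leading term divides it; move 2*x_2**2 to the remainder.
  leading term x_2: no divisor's leading term divides it; move x_2 to the remainder.
  leading term 1: no divisor's leading term divides it; move -2 to the remainder.
  remainder x_2**5 + x_2**4 + 2*x_2**3 + 2*x_2**2 + x_2 - 2 ≠ 0; add g_6 = x_2**5 + x_2**4 + 2*x_2**3 + 2*x_2**2 + x_2 - 2 to the basis.

The other S-polynomials (S(f_2,g_3), S(f_2,g_4), S(f_1,g_5), S(f_2,g_5), S(g_3,g_5), S(g_4,g_5), S(f_1,g_6), S(f_2,g_6), S(g_3,g_6), S(g_4,g_6), S(g_5,g_6)) all reduce to 0 modulo the current basis, so we have a Gröbner basis.
Inter-reduce: drop elements whose leading term is divisible by another's, tail-reduce, and make monic.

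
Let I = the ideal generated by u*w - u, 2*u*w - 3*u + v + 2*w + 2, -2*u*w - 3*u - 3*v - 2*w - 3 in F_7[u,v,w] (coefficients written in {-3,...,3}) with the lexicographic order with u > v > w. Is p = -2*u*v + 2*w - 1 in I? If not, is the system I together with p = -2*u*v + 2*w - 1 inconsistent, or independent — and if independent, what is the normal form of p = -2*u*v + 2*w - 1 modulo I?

Adjoining -2*u*v + 2*w - 1 makes the ideal the whole ring: the system is inconsistent.

First compute the reduced Gröbner basis of I by Buchberger's algorithm.
f_1 = u*w - u, LT = u*w.
f_2 = 2*u*w - 3*u + v + 2*w + 2, LT = u*w.
f_3 = -2*u*w - 3*u - 3*v - 2*w - 3, LT = u*w.

S(f_1,f_2): lcm = u*w. S = -3*u + 3*v - w - 1.
  reduce S modulo (f_1, f_2, f_3):
  remainder -3*u + 3*v - w - 1 ≠ 0; add h_4 = -3*u + 3*v - w - 1 to the basis.

S(f_1,f_3): lcm = u*w. S = u + 2*v - w + 2.
  reduce S modulo (f_1, f_2, f_3, h_4):
  remainder 3*v + w - 3 ≠ 0; add h_5 = 3*v + w - 3 to the basis.

S(f_1,h_4): lcm = u*w. S = -u + v*w + 2*w**2 + 2*w.
  reduce S modulo (f_1, f_2, f_3, h_4, h_5):
  remainder -3*w**2 - w - 3 ≠ 0; add h_6 = -3*w**2 - w - 3 to the basis.

The other S-polynomials (S(f_2,f_3), S(f_2,h_4), S(f_3,h_4), S(f_1,h_5), S(f_2,h_5), S(f_3,h_5), S(h_4,h_5), S(f_1,h_6), S(f_2,h_6), S(f_3,h_6), S(h_4,h_6), S(h_5,h_6)) all reduce to 0 modulo the current basis, so we have a Gröbner basis.
Inter-reduce: drop elements whose leading term is divisible by another's, tail-reduce, and make monic.
Reduced Gröbner basis: {u + 3*w - 3, v - 2*w - 1, w**2 - 2*w + 1}.
Label its elements g_1 = u + 3*w - 3, g_2 = v - 2*w - 1, g_3 = w**2 - 2*w + 1.

Reduce p = -2*u*v + 2*w - 1 modulo G:
  leading term u*v: subtract (-2*v)·g_1 from -2*u*v + 2*w - 1 → -v*w + v + 2*w - 1
  leading term v*w: subtract (-w)·g_2 from -v*w + v + 2*w - 1 → v - 2*w**2 + w - 1
  leading term v: subtract (1)·g_2 from v - 2*w**2 + w - 1 → -2*w**2 + 3*w
  leading term w**2: subtract (-2)·g_3 from -2*w**2 + 3*w → -w + 2
  leading term w: no divisor's leading term divides it; move -w to the remainder.
  leading term 1: no divisor's leading term divides it; move 2 to the remainder.
  normal form = -w + 2.
The normal form is nonzero, so p ∉ I. Since p minus its normal form lies in I, I + (p) = I + (r) where r = -w + 2; decide whether this ideal is the whole ring.
Run Buchberger on G together with r (pairs among the g_i already reduce to 0 since G is a Gröbner basis):
g_1 = u + 3*w - 3, LT = u.
g_2 = v - 2*w - 1, LT = v.
g_3 = w**2 - 2*w + 1, LT = w**2.
r = -w + 2, LT = w.

S(g_3,r): lcm = w**2. S = 1.
  reduce S modulo (g_1, g_2, g_3, r):
  remainder 1 ≠ 0; add m_5 = 1 to the basis.

The other S-polynomials (S(g_1,g_2), S(g_1,g_3), S(g_1,r), S(g_2,g_3), S(g_2,r), S(g_1,m_5), S(g_2,m_5), S(g_3,m_5), S(r,m_5)) all reduce to 0 modulo the current basis, so we have a Gröbner basis.
Inter-reduce: drop elements whose leading term is divisible by another's, tail-reduce, and make monic.
Reduced Gröbner basis: {1}.
The reduced Gröbner basis of I + (p) is {1}: the ideal is the whole ring, so the enlarged system has no common solution — adjoining p is inconsistent.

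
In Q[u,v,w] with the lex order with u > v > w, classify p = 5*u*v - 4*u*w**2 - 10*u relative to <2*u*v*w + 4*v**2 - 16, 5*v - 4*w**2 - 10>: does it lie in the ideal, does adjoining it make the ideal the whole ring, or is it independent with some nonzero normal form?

First compute the reduced Gröbner basis of I by Buchberger's algorithm.
f_1 = 2*u*v*w + 4*v**2 - 16, LT = u*v*w.
f_2 = 5*v - 4*w**2 - 10, LT = v.

S(f_1,f_2): lcm = u*v*w. S = 4/5*u*w**3 + 2*u*w + 2*v**2 - 8.
  leading term u*w**3: no divisor's leading term divides it; move 4/5*u*w**3 to the remainder.
  leading term u*w: no divisor's leading term divides it; move 2*u*w to the remainder.
  leading term v**2: subtract (2/5*v)·f_2 from 2*v**2 - 8 → 8/5*v*w**2 + 4*v - 8
  leading term v*w**2: subtract (8/25*w**2)·f_2 from 8/5*v*w**2 + 4*v - 8 → 4*v + 32/25*w**4 + 16/5*w**2 - 8
  leading term v: subtract (4/5)·f_2 from 4*v + 32/25*w**4 + 16/5*w**2 - 8 → 32/25*w**4 + 32/5*w**2
  leading term w**4: no divisor's leading term divides it; move 32/25*w**4 to the remainder.
  leading term w**2: no divisor's leading term divides it; move 32/5*w**2 to the remainder.
  remainder 4/5*u*w**3 + 2*u*w + 32/25*w**4 + 32/5*w**2 ≠ 0; add h_3 = 4/5*u*w**3 + 2*u*w + 32/25*w**4 + 32/5*w**2 to the basis.

S(f_1,h_3): lcm = u*v*w**3. S = -5/2*u*v*w + 2*v**2*w**2 - 8/5*v*w**4 - 8*v*w**2 - 8*w**2.
  leading term u*v*w: subtract (-5/4)·f_1 from -5/2*u*v*w + 2*v**2*w**2 - 8/5*v*w**4 - 8*v*w**2 - 8*w**2 → 2*v**2*w**2 + 5*v**2 - 8/5*v*w**4 - 8*v*w**2 - 8*w**2 - 20
  leading term v**2*w**2: subtract (2/5*v*w**2)·f_2 from 2*v**2*w**2 + 5*v**2 - 8/5*v*w**4 - 8*v*w**2 - 8*w**2 - 20 → 5*v**2 - 4*v*w**2 - 8*w**2 - 20
  leading term v**2: subtract (v)·f_2 from 5*v**2 - 4*v*w**2 - 8*w**2 - 20 → 10*v - 8*w**2 - 20
  leading term v: subtract (2)·f_2 from 10*v - 8*w**2 - 20 → 0
  remainder 0.

S(f_2,h_3): leading monomials are coprime, so the S-polynomial reduces to 0 (Buchberger's first criterion).
Every S-polynomial of the final basis reduces to 0, so we have a Gröbner basis.
Inter-reduce: drop elements whose leading term is divisible by another's, tail-reduce, and make monic.
Reduced Gröbner basis: {u*w**3 + 5/2*u*w + 8/5*w**4 + 8*w**2, v - 4/5*w**2 - 2}.
Label its elements g_1 = u*w**3 + 5/2*u*w + 8/5*w**4 + 8*w**2, g_2 = v - 4/5*w**2 - 2.

Reduce p = 5*u*v - 4*u*w**2 - 10*u modulo G:
  leading term u*v: subtract (5*u)·g_2 from 5*u*v - 4*u*w**2 - 10*u → 0
  normal form = 0.
Since the normal form is 0, p ∈ I.

5*u*v - 4*u*w**2 - 10*u lies in I (it reduces to 0).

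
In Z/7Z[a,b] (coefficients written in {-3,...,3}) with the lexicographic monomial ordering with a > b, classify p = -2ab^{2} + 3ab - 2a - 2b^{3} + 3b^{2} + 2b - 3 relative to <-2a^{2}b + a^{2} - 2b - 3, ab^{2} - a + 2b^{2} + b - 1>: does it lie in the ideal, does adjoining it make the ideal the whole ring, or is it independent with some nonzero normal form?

-2ab^{2} + 3ab - 2a - 2b^{3} + 3b^{2} + 2b - 3 lies in I (it reduces to 0).

First compute the reduced Gröbner basis of I by Buchberger's algorithm.
f_1 = -2a^{2}b + a^{2} - 2b - 3, LT = a^{2}b.
f_2 = ab^{2} - a + 2b^{2} + b - 1, LT = ab^{2}.

S(f_1,f_2): lcm = a^{2}b^{2}. S = 3a^{2}b + a^{2} - 2ab^{2} - ab + a + b^{2} - 2b.
  leading term a^{2}b: subtract (2)·f_1 from 3a^{2}b + a^{2} - 2ab^{2} - ab + a + b^{2} - 2b → -a^{2} - 2ab^{2} - ab + a + b^{2} + 2b - 1
  leading term a^{2}: no divisor's leading term divides it; move -a^{2} to the remainder.
  leading term ab^{2}: subtract (-2)·f_2 from -2ab^{2} - ab + a + b^{2} + 2b - 1 → -ab - a - 2b^{2} - 3b - 3
  leading term ab: no divisor's leading term divides it; move -ab to the remainder.
  leading term a: no divisor's leading term divides it; move -a to the remainder.
  leading term b^{2}: no divisor's leading term divides it; move -2b^{2} to the remainder.
  leading term b: no divisor's leading term divides it; move -3b to the remainder.
  leading term 1: no divisor's leading term divides it; move -3 to the remainder.
  remainder -a^{2} - ab - a - 2b^{2} - 3b - 3 ≠ 0; add h_3 = -a^{2} - ab - a - 2b^{2} - 3b - 3 to the basis.

S(f_1,h_3): lcm = a^{2}b. S = 3a^{2} - ab^{2} - ab - 2b^{3} - 3b^{2} - 2b - 2.
  leading term a^{2}: subtract (-3)·h_3 from 3a^{2} - ab^{2} - ab - 2b^{3} - 3b^{2} - 2b - 2 → -ab^{2} + 3ab - 3a - 2b^{3} - 2b^{2} + 3b + 3
  leading term ab^{2}: subtract (-1)·f_2 from -ab^{2} + 3ab - 3a - 2b^{3} - 2b^{2} + 3b + 3 → 3ab + 3a - 2b^{3} - 3b + 2
  leading term ab: no divisor's leading term divides it; move 3ab to the remainder.
  leading term a: no divisor's leading term divides it; move 3a to the remainder.
  leading term b^{3}: no divisor's leading term divides it; move -2b^{3} to the remainder.
  leading term b: no divisor's leading term divides it; move -3b to the remainder.
  leading term 1: no divisor's leading term divides it; move 2 to the remainder.
  remainder 3ab + 3a - 2b^{3} - 3b + 2 ≠ 0; add h_4 = 3ab + 3a - 2b^{3} - 3b + 2 to the basis.

S(f_2,h_3): lcm = a^{2}b^{2}. S = -a^{2} - ab^{3} + ab^{2} + ab - a - 2b^{4} - 3b^{3} - 3b^{2}.
  leading term a^{2}: subtract (1)·h_3 from -a^{2} - ab^{3} + ab^{2} + ab - a - 2b^{4} - 3b^{3} - 3b^{2} → -ab^{3} + ab^{2} + 2ab - 2b^{4} - 3b^{3} - b^{2} + 3b + 3
  leading term ab^{3}: subtract (-b)·f_2 from -ab^{3} + ab^{2} + 2ab - 2b^{4} - 3b^{3} - b^{2} + 3b + 3 → ab^{2} + ab - 2b^{4} - b^{3} + 2b + 3
  leading term ab^{2}: subtract (1)·f_2 from ab^{2} + ab - 2b^{4} - b^{3} + 2b + 3 → ab + a - 2b^{4} - b^{3} - 2b^{2} + b - 3
  leading term ab: subtract (-2)·h_4 from ab + a - 2b^{4} - b^{3} - 2b^{2} + b - 3 → -2b^{4} + 2b^{3} - 2b^{2} + 2b + 1
  leading term b^{4}: no divisor's leading term divides it; move -2b^{4} to the remainder.
  leading term b^{3}: no divisor's leading term divides it; move 2b^{3} to the remainder.
  leading term b^{2}: no divisor's leading term divides it; move -2b^{2} to the remainder.
  leading term b: no divisor's leading term divides it; move 2b to the remainder.
  leading term 1: no divisor's leading term divides it; move 1 to the remainder.
  remainder -2b^{4} + 2b^{3} - 2b^{2} + 2b + 1 ≠ 0; add h_5 = -2b^{4} + 2b^{3} - 2b^{2} + 2b + 1 to the basis.

The other S-polynomials (S(f_1,h_4), S(f_2,h_4), S(h_3,h_4), S(f_1,h_5), S(f_2,h_5), S(h_3,h_5), S(h_4,h_5)) all reduce to 0 modulo the current basis, so we have a Gröbner basis.
Inter-reduce: drop elements whose leading term is divisible by another's, tail-reduce, and make monic.
Reduced Gröbner basis: {a^{2} + 3b^{3} + 2b^{2} - 3b, ab + a - 3b^{3} - b + 3, b^{4} - b^{3} + b^{2} - b + 3}.
Label its elements g_1 = a^{2} + 3b^{3} + 2b^{2} - 3b, g_2 = ab + a - 3b^{3} - b + 3, g_3 = b^{4} - b^{3} + b^{2} - b + 3.

Reduce p = -2ab^{2} + 3ab - 2a - 2b^{3} + 3b^{2} + 2b - 3 modulo G:
  leading term ab^{2}: subtract (-2b)·g_2 from -2ab^{2} + 3ab - 2a - 2b^{3} + 3b^{2} + 2b - 3 → -2ab - 2a + b^{4} - 2b^{3} + b^{2} + b - 3
  leading term ab: subtract (-2)·g_2 from -2ab - 2a + b^{4} - 2b^{3} + b^{2} + b - 3 → b^{4} - b^{3} + b^{2} - b + 3
  leading term b^{4}: subtract (1)·g_3 from b^{4} - b^{3} + b^{2} - b + 3 → 0
  normal form = 0.
Since the normal form is 0, p ∈ I.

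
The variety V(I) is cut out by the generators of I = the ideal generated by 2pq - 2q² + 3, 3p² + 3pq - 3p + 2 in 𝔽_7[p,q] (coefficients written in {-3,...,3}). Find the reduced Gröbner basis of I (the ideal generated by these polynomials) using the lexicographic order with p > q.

f_1 = 2pq - 2q² + 3, LT = pq.
f_2 = 3p² + 3pq - 3p + 2, LT = p².

S(f_1,f_2): lcm = p²q. S = -2pq² + pq - 2p - 3q.
  leading term pq²: subtract (-q)·f_1 from -2pq² + pq - 2p - 3q → pq - 2p - 2q³
  leading term pq: subtract (-3)·f_1 from pq - 2p - 2q³ → -2p - 2q³ + q² + 2
  leading term p: no divisor's leading term divides it; move -2p to the remainder.
  leading term q³: no divisor's leading term divides it; move -2q³ to the remainder.
  leading term q²: no divisor's leading term divides it; move q² to the remainder.
  leading term 1: no divisor's leading term divides it; move 2 to the remainder.
  remainder -2p - 2q³ + q² + 2 ≠ 0; add g_3 = -2p - 2q³ + q² + 2 to the basis.

S(f_1,g_3): lcm = pq. S = -q⁴ - 3q³ - q² + q - 2.
  leading term q⁴: no divisor's leading term divides it; move -q⁴ to the remainder.
  leading term q³: no divisor's leading term divides it; move -3q³ to the remainder.
  leading term q²: no divisor's leading term divides it; move -q² to the remainder.
  leading term q: no divisor's leading term divides it; move q to the remainder.
  leading term 1: no divisor's leading term divides it; move -2 to the remainder.
  remainder -q⁴ - 3q³ - q² + q - 2 ≠ 0; add g_4 = -q⁴ - 3q³ - q² + q - 2 to the basis.

The other S-polynomials (S(f_2,g_3), S(f_1,g_4), S(f_2,g_4), S(g_3,g_4)) all reduce to 0 modulo the current basis, so we have a Gröbner basis.
Inter-reduce: drop elements whose leading term is divisible by another's, tail-reduce, and make monic.

G = {p + q³ + 3q² - 1, q⁴ + 3q³ + q² - q + 2}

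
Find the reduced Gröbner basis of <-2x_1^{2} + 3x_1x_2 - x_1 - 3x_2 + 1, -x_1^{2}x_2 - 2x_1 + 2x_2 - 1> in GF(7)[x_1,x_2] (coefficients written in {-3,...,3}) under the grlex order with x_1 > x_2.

G = {x_2^{3} + x_2^{2} + x_1 - 2x_2 - 3, x_1^{2} - 2x_2^{2} - 2x_2 + 2, x_1x_2 + x_2^{2} + 2x_1 - 3}

Buchberger's algorithm terminates because the ascending chain of leading-term ideals stabilizes.

f_1 = -2x_1^{2} + 3x_1x_2 - x_1 - 3x_2 + 1, LT = x_1^{2}.
f_2 = -x_1^{2}x_2 - 2x_1 + 2x_2 - 1, LT = x_1^{2}x_2.

S(f_1,f_2): lcm = x_1^{2}x_2. S = 2x_1x_2^{2} - 3x_1x_2 - 2x_2^{2} - 2x_1 - 2x_2 - 1.
  leading term x_1x_2^{2}: no divisor's leading term divides it; move 2x_1x_2^{2} to the remainder.
  leading term x_1x_2: no divisor's leading term divides it; move -3x_1x_2 to the remainder.
  leading term x_2^{2}: no divisor's leading term divides it; move -2x_2^{2} to the remainder.
  leading term x_1: no divisor's leading term divides it; move -2x_1 to the remainder.
  leading term x_2: no divisor's leading term divides it; move -2x_2 to the remainder.
  leading term 1: no divisor's leading term divides it; move -1 to the remainder.
  remainder 2x_1x_2^{2} - 3x_1x_2 - 2x_2^{2} - 2x_1 - 2x_2 - 1 ≠ 0; add g_3 = 2x_1x_2^{2} - 3x_1x_2 - 2x_2^{2} - 2x_1 - 2x_2 - 1 to the basis.

S(f_1,g_3): lcm = x_1^{2}x_2^{2}. S = 2x_1x_2^{3} - 2x_1^{2}x_2 - 2x_1x_2^{2} - 2x_2^{3} + x_1^{2} + x_1x_2 + 3x_2^{2} - 3x_1.
  leading term x_1x_2^{3}: subtract (x_2)·g_3 from 2x_1x_2^{3} - 2x_1^{2}x_2 - 2x_1x_2^{2} - 2x_2^{3} + x_1^{2} + x_1x_2 + 3x_2^{2} - 3x_1 → -2x_1^{2}x_2 + x_1x_2^{2} + x_1^{2} + 3x_1x_2 - 2x_2^{2} - 3x_1 + x_2
  leading term x_1^{2}x_2: subtract (x_2)·f_1 from -2x_1^{2}x_2 + x_1x_2^{2} + x_1^{2} + 3x_1x_2 - 2x_2^{2} - 3x_1 + x_2 → -2x_1x_2^{2} + x_1^{2} - 3x_1x_2 + x_2^{2} - 3x_1
  leading term x_1x_2^{2}: subtract (-1)·g_3 from -2x_1x_2^{2} + x_1^{2} - 3x_1x_2 + x_2^{2} - 3x_1 → x_1^{2} + x_1x_2 - x_2^{2} + 2x_1 - 2x_2 - 1
  leading term x_1^{2}: subtract (3)·f_1 from x_1^{2} + x_1x_2 - x_2^{2} + 2x_1 - 2x_2 - 1 → -x_1x_2 - x_2^{2} - 2x_1 + 3
  leading term x_1x_2: no divisor's leading term divides it; move -x_1x_2 to the remainder.
  leading term x_2^{2}: no divisor's leading term divides it; move -x_2^{2} to the remainder.
  leading term x_1: no divisor's leading term divides it; move -2x_1 to the remainder.
  leading term 1: no divisor's leading term divides it; move 3 to the remainder.
  remainder -x_1x_2 - x_2^{2} - 2x_1 + 3 ≠ 0; add g_4 = -x_1x_2 - x_2^{2} - 2x_1 + 3 to the basis.

S(g_3,g_4): lcm = x_1x_2^{2}. S = -x_2^{3} - x_2^{2} - x_1 + 2x_2 + 3.
  leading term x_2^{3}: no divisor's leading term divides it; move -x_2^{3} to the remainder.
  leading term x_2^{2}: no divisor's leading term divides it; move -x_2^{2} to the remainder.
  leading term x_1: no divisor's leading term divides it; move -x_1 to the remainder.
  leading term x_2: no divisor's leading term divides it; move 2x_2 to the remainder.
  leading term 1: no divisor's leading term divides it; move 3 to the remainder.
  remainder -x_2^{3} - x_2^{2} - x_1 + 2x_2 + 3 ≠ 0; add g_5 = -x_2^{3} - x_2^{2} - x_1 + 2x_2 + 3 to the basis.

The other S-polynomials (S(f_2,g_3), S(f_1,g_4), S(f_2,g_4), S(f_1,g_5), S(f_2,g_5), S(g_3,g_5), S(g_4,g_5)) all reduce to 0 modulo the current basis, so we have a Gröbner basis.
Inter-reduce: drop elements whose leading term is divisible by another's, tail-reduce, and make monic.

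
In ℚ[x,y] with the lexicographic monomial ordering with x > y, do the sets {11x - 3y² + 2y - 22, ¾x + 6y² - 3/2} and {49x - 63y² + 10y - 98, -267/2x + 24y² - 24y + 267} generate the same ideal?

Since reduced Gröbner bases are canonical representatives of ideals under a given ordering, it suffices to compute and compare them.
Buchberger on the first generating set:
f_1 = 11x - 3y² + 2y - 22, LT = x.
f_2 = ¾x + 6y² - 3/2, LT = x.

S(f_1,f_2): lcm = x. S = -91/11y² + 2/11y.
  leading term y²: no divisor's leading term divides it; move -91/11y² to the remainder.
  leading term y: no divisor's leading term divides it; move 2/11y to the remainder.
  remainder -91/11y² + 2/11y ≠ 0; add g_3 = -91/11y² + 2/11y to the basis.

S(f_1,g_3): leading monomials are coprime, so the S-polynomial reduces to 0 (Buchberger's first criterion).
S(f_2,g_3): leading monomials are coprime, so the S-polynomial reduces to 0 (Buchberger's first criterion).
Every S-polynomial of the final basis reduces to 0, so we have a Gröbner basis.
Inter-reduce: drop elements whose leading term is divisible by another's, tail-reduce, and make monic.
Reduced Gröbner basis: {x + 16/91y - 2, y² - 2/91y}.

Buchberger on the second generating set:
h_1 = 49x - 63y² + 10y - 98, LT = x.
h_2 = -267/2x + 24y² - 24y + 267, LT = x.

S(h_1,h_2): lcm = x. S = -689/623y² + 106/4361y.
  leading term y²: no divisor's leading term divides it; move -689/623y² to the remainder.
  leading term y: no divisor's leading term divides it; move 106/4361y to the remainder.
  remainder -689/623y² + 106/4361y ≠ 0; add k_3 = -689/623y² + 106/4361y to the basis.

S(h_1,k_3): leading monomials are coprime, so the S-polynomial reduces to 0 (Buchberger's first criterion).
S(h_2,k_3): leading monomials are coprime, so the S-polynomial reduces to 0 (Buchberger's first criterion).
Every S-polynomial of the final basis reduces to 0, so we have a Gröbner basis.
Inter-reduce: drop elements whose leading term is divisible by another's, tail-reduce, and make monic.
Reduced Gröbner basis: {x + 16/91y - 2, y² - 2/91y}.

These coincide, so the ideals are equal.
The choice of monomial ordering does not affect the verdict — as long as both bases are computed under the same ordering, their equality decides ideal equality.

Yes, the ideals are equal.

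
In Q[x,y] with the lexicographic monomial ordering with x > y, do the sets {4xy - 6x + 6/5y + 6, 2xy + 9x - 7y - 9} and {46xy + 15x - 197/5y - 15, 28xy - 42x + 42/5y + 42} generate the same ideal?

Since reduced Gröbner bases are canonical representatives of ideals under a given ordering, it suffices to compute and compare them.
Buchberger on the first generating set:
f_1 = 4xy - 6x + 6/5y + 6, LT = xy.
f_2 = 2xy + 9x - 7y - 9, LT = xy.

S(f_1,f_2): lcm = xy. S = -6x + 19/5y + 6.
  reduce S modulo (f_1, f_2):
  remainder -6x + 19/5y + 6 ≠ 0; add g_3 = -6x + 19/5y + 6 to the basis.

S(f_1,g_3): lcm = xy. S = -3/2x + 19/30y^2 + 13/10y + 3/2.
  reduce S modulo (f_1, f_2, g_3):
  remainder 19/30y^2 + 7/20y ≠ 0; add g_4 = 19/30y^2 + 7/20y to the basis.

The other S-polynomials (S(f_2,g_3), S(f_1,g_4), S(f_2,g_4), S(g_3,g_4)) all reduce to 0 modulo the current basis, so we have a Gröbner basis.
Inter-reduce: drop elements whose leading term is divisible by another's, tail-reduce, and make monic.
Reduced Gröbner basis: {x - 19/30y - 1, y^2 + 21/38y}.

Buchberger on the second generating set:
h_1 = 46xy + 15x - 197/5y - 15, LT = xy.
h_2 = 28xy - 42x + 42/5y + 42, LT = xy.

S(h_1,h_2): lcm = xy. S = 42/23x - 133/115y - 42/23.
  reduce S modulo (h_1, h_2):
  remainder 42/23x - 133/115y - 42/23 ≠ 0; add k_3 = 42/23x - 133/115y - 42/23 to the basis.

S(h_1,k_3): lcm = xy. S = 15/46x + 19/30y^2 + 33/230y - 15/46.
  reduce S modulo (h_1, h_2, k_3):
  remainder 19/30y^2 + 7/20y ≠ 0; add k_4 = 19/30y^2 + 7/20y to the basis.

The other S-polynomials (S(h_2,k_3), S(h_1,k_4), S(h_2,k_4), S(k_3,k_4)) all reduce to 0 modulo the current basis, so we have a Gröbner basis.
Inter-reduce: drop elements whose leading term is divisible by another's, tail-reduce, and make monic.
Reduced Gröbner basis: {x - 19/30y - 1, y^2 + 21/38y}.

These coincide, so the ideals are equal.

Yes, the ideals are equal.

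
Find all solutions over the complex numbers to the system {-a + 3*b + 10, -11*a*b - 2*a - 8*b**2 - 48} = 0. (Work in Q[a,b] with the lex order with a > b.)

{(4, -2), (308/41, -34/41)}

Compute a lex Gröbner basis by Buchberger's algorithm.
f_1 = -a + 3*b + 10, LT = a.
f_2 = -11*a*b - 2*a - 8*b**2 - 48, LT = a*b.

S(f_1,f_2): lcm = a*b. S = -2/11*a - 41/11*b**2 - 10*b - 48/11.
  leading term a: subtract (2/11)·f_1 from -2/11*a - 41/11*b**2 - 10*b - 48/11 → -41/11*b**2 - 116/11*b - 68/11
  leading term b**2: no divisor's leading term divides it; move -41/11*b**2 to the remainder.
  leading term b: no divisor's leading term divides it; move -116/11*b to the remainder.
  leading term 1: no divisor's leading term divides it; move -68/11 to the remainder.
  remainder -41/11*b**2 - 116/11*b - 68/11 ≠ 0; add h_3 = -41/11*b**2 - 116/11*b - 68/11 to the basis.

The other S-polynomials (S(f_1,h_3), S(f_2,h_3)) all reduce to 0 modulo the current basis, so we have a Gröbner basis.
Inter-reduce: drop elements whose leading term is divisible by another's, tail-reduce, and make monic.
Reduced Gröbner basis: {a - 3*b - 10, b**2 + 116/41*b + 68/41}.

Elimination: the polynomial b**2 + 116/41*b + 68/41 lies in the elimination ideal for b, so b ∈ {-2, -34/41}. For each such b, the remaining basis elements (now univariate) give the rest of the solution.
  b = -2: the earlier basis element becomes a - 4 = 0, giving a = 4 — point (4, -2).
  b = -34/41: the earlier basis element becomes a - 308/41 = 0, giving a = 308/41 — point (308/41, -34/41).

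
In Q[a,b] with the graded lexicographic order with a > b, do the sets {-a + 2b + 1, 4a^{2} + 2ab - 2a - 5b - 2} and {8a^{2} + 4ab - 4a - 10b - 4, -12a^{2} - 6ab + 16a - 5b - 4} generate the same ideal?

Since reduced Gröbner bases are canonical representatives of ideals under a given ordering, it suffices to compute and compare them.
Buchberger on the first generating set:
f_1 = -a + 2b + 1, LT = a.
f_2 = 4a^{2} + 2ab - 2a - 5b - 2, LT = a^{2}.

S(f_1,f_2): lcm = a^{2}. S = -\tfrac{5}{2}ab - \tfrac{1}{2}a + \tfrac{5}{4}b + \tfrac{1}{2}.
  reduce S modulo (f_1, f_2):
  remainder -5b^{2} - \tfrac{9}{4}b ≠ 0; add g_3 = -5b^{2} - \tfrac{9}{4}b to the basis.

The other S-polynomials (S(f_1,g_3), S(f_2,g_3)) all reduce to 0 modulo the current basis, so we have a Gröbner basis.
Inter-reduce: drop elements whose leading term is divisible by another's, tail-reduce, and make monic.
Reduced Gröbner basis: {b^{2} + \tfrac{9}{20}b, a - 2b - 1}.

Buchberger on the second generating set:
h_1 = 8a^{2} + 4ab - 4a - 10b - 4, LT = a^{2}.
h_2 = -12a^{2} - 6ab + 16a - 5b - 4, LT = a^{2}.

S(h_1,h_2): lcm = a^{2}. S = \tfrac{5}{6}a - \tfrac{5}{3}b - \tfrac{5}{6}.
  reduce S modulo (h_1, h_2):
  remainder \tfrac{5}{6}a - \tfrac{5}{3}b - \tfrac{5}{6} ≠ 0; add k_3 = \tfrac{5}{6}a - \tfrac{5}{3}b - \tfrac{5}{6} to the basis.

S(h_1,k_3): lcm = a^{2}. S = \tfrac{5}{2}ab + \tfrac{1}{2}a - \tfrac{5}{4}b - \tfrac{1}{2}.
  reduce S modulo (h_1, h_2, k_3):
  remainder 5b^{2} + \tfrac{9}{4}b ≠ 0; add k_4 = 5b^{2} + \tfrac{9}{4}b to the basis.

The other S-polynomials (S(h_2,k_3), S(h_1,k_4), S(h_2,k_4), S(k_3,k_4)) all reduce to 0 modulo the current basis, so we have a Gröbner basis.
Inter-reduce: drop elements whose leading term is divisible by another's, tail-reduce, and make monic.
Reduced Gröbner basis: {b^{2} + \tfrac{9}{20}b, a - 2b - 1}.

The two bases agree; hence the ideals are identical.
The same test decides containment: I ⊆ J iff every generator of I reduces to 0 modulo a Gröbner basis of J.

Yes, the ideals are equal.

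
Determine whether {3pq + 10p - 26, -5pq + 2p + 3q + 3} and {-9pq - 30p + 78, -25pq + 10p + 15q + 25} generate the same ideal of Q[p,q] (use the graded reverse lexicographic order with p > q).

No, the ideals differ.

Since reduced Gröbner bases are canonical representatives of ideals under a given ordering, it suffices to compute and compare them.
Buchberger on the first generating set:
f_1 = 3pq + 10p - 26, LT = pq.
f_2 = -5pq + 2p + 3q + 3, LT = pq.

S(f_1,f_2): lcm = pq. S = \tfrac{56}{15}p + \tfrac{3}{5}q - \tfrac{121}{15}.
  leading term p: no divisor's leading term divides it; move \tfrac{56}{15}p to the remainder.
  leading term q: no divisor's leading term divides it; move \tfrac{3}{5}q to the remainder.
  leading term 1: no divisor's leading term divides it; move -\tfrac{121}{15} to the remainder.
  remainder \tfrac{56}{15}p + \tfrac{3}{5}q - \tfrac{121}{15} ≠ 0; add g_3 = \tfrac{56}{15}p + \tfrac{3}{5}q - \tfrac{121}{15} to the basis.

S(f_1,g_3): lcm = pq. S = -\tfrac{9}{56}q^{2} + \tfrac{10}{3}p + \tfrac{121}{56}q - \tfrac{26}{3}.
  leading term q^{2}: no divisor's leading term divides it; move -\tfrac{9}{56}q^{2} to the remainder.
  leading term p: subtract (\tfrac{25}{28})·g_3 from \tfrac{10}{3}p + \tfrac{121}{56}q - \tfrac{26}{3} → \tfrac{13}{8}q - \tfrac{41}{28}
  leading term q: no divisor's leading term divides it; move \tfrac{13}{8}q to the remainder.
  leading term 1: no divisor's leading term divides it; move -\tfrac{41}{28} to the remainder.
  remainder -\tfrac{9}{56}q^{2} + \tfrac{13}{8}q - \tfrac{41}{28} ≠ 0; add g_4 = -\tfrac{9}{56}q^{2} + \tfrac{13}{8}q - \tfrac{41}{28} to the basis.

The other S-polynomials (S(f_2,g_3), S(f_1,g_4), S(f_2,g_4), S(g_3,g_4)) all reduce to 0 modulo the current basis, so we have a Gröbner basis.
Inter-reduce: drop elements whose leading term is divisible by another's, tail-reduce, and make monic.
Reduced Gröbner basis: {q^{2} - \tfrac{91}{9}q + \tfrac{82}{9}, p + \tfrac{9}{56}q - \tfrac{121}{56}}.

Buchberger on the second generating set:
h_1 = -9pq - 30p + 78, LT = pq.
h_2 = -25pq + 10p + 15q + 25, LT = pq.

S(h_1,h_2): lcm = pq. S = \tfrac{56}{15}p + \tfrac{3}{5}q - \tfrac{23}{3}.
  leading term p: no divisor's leading term divides it; move \tfrac{56}{15}p to the remainder.
  leading term q: no divisor's leading term divides it; move \tfrac{3}{5}q to the remainder.
  leading term 1: no divisor's leading term divides it; move -\tfrac{23}{3} to the remainder.
  remainder \tfrac{56}{15}p + \tfrac{3}{5}q - \tfrac{23}{3} ≠ 0; add k_3 = \tfrac{56}{15}p + \tfrac{3}{5}q - \tfrac{23}{3} to the basis.

S(h_1,k_3): lcm = pq. S = -\tfrac{9}{56}q^{2} + \tfrac{10}{3}p + \tfrac{115}{56}q - \tfrac{26}{3}.
  leading term q^{2}: no divisor's leading term divides it; move -\tfrac{9}{56}q^{2} to the remainder.
  leading term p: subtract (\tfrac{25}{28})·k_3 from \tfrac{10}{3}p + \tfrac{115}{56}q - \tfrac{26}{3} → \tfrac{85}{56}q - \tfrac{51}{28}
  leading term q: no divisor's leading term divides it; move \tfrac{85}{56}q to the remainder.
  leading term 1: no divisor's leading term divides it; move -\tfrac{51}{28} to the remainder.
  remainder -\tfrac{9}{56}q^{2} + \tfrac{85}{56}q - \tfrac{51}{28} ≠ 0; add k_4 = -\tfrac{9}{56}q^{2} + \tfrac{85}{56}q - \tfrac{51}{28} to the basis.

The other S-polynomials (S(h_2,k_3), S(h_1,k_4), S(h_2,k_4), S(k_3,k_4)) all reduce to 0 modulo the current basis, so we have a Gröbner basis.
Inter-reduce: drop elements whose leading term is divisible by another's, tail-reduce, and make monic.
Reduced Gröbner basis: {q^{2} - \tfrac{85}{9}q + \tfrac{34}{3}, p + \tfrac{9}{56}q - \tfrac{115}{56}}.

The bases are distinct; the ideals are different.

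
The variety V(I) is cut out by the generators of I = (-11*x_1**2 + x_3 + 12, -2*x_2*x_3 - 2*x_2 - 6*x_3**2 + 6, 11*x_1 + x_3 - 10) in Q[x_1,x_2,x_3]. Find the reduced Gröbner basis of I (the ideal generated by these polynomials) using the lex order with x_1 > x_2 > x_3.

f_1 = -11*x_1**2 + x_3 + 12, LT = x_1**2.
f_2 = -2*x_2*x_3 - 2*x_2 - 6*x_3**2 + 6, LT = x_2*x_3.
f_3 = 11*x_1 + x_3 - 10, LT = x_1.

S(f_1,f_3): lcm = x_1**2. S = -1/11*x_1*x_3 + 10/11*x_1 - 1/11*x_3 - 12/11.
  reduce S modulo (f_1, f_2, f_3):
  remainder 1/121*x_3**2 - 31/121*x_3 - 32/121 ≠ 0; add g_4 = 1/121*x_3**2 - 31/121*x_3 - 32/121 to the basis.

The other S-polynomials (S(f_1,f_2), S(f_2,f_3), S(f_1,g_4), S(f_2,g_4), S(f_3,g_4)) all reduce to 0 modulo the current basis, so we have a Gröbner basis.
Inter-reduce: drop elements whose leading term is divisible by another's, tail-reduce, and make monic.

G = {x_1 + 1/11*x_3 - 10/11, x_2*x_3 + x_2 + 93*x_3 + 93, x_3**2 - 31*x_3 - 32}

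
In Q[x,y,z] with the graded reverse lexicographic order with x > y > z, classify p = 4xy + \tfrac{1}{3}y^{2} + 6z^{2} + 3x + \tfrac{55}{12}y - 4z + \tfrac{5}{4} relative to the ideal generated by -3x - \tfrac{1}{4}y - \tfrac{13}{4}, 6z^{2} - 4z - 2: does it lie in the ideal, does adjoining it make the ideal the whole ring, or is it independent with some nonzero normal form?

4xy + \tfrac{1}{3}y^{2} + 6z^{2} + 3x + \tfrac{55}{12}y - 4z + \tfrac{5}{4} lies in I (it reduces to 0).

First compute the reduced Gröbner basis of I by Buchberger's algorithm.
f_1 = -3x - \tfrac{1}{4}y - \tfrac{13}{4}, LT = x.
f_2 = 6z^{2} - 4z - 2, LT = z^{2}.

The S-polynomials (S(f_1,f_2)) all reduce to 0 modulo the current basis, so we have a Gröbner basis.
Inter-reduce: drop elements whose leading term is divisible by another's, tail-reduce, and make monic.
Reduced Gröbner basis: {z^{2} - \tfrac{2}{3}z - \tfrac{1}{3}, x + \tfrac{1}{12}y + \tfrac{13}{12}}.
Label its elements g_1 = z^{2} - \tfrac{2}{3}z - \tfrac{1}{3}, g_2 = x + \tfrac{1}{12}y + \tfrac{13}{12}.

Reduce p = 4xy + \tfrac{1}{3}y^{2} + 6z^{2} + 3x + \tfrac{55}{12}y - 4z + \tfrac{5}{4} modulo G:
  leading term xy: subtract (4y)·g_2 from 4xy + \tfrac{1}{3}y^{2} + 6z^{2} + 3x + \tfrac{55}{12}y - 4z + \tfrac{5}{4} → 6z^{2} + 3x + \tfrac{1}{4}y - 4z + \tfrac{5}{4}
  leading term z^{2}: subtract (6)·g_1 from 6z^{2} + 3x + \tfrac{1}{4}y - 4z + \tfrac{5}{4} → 3x + \tfrac{1}{4}y + \tfrac{13}{4}
  leading term x: subtract (3)·g_2 from 3x + \tfrac{1}{4}y + \tfrac{13}{4} → 0
  normal form = 0.
Since the normal form is 0, p ∈ I.

Ideal membership is decidable via reduction modulo a Gröbner basis.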